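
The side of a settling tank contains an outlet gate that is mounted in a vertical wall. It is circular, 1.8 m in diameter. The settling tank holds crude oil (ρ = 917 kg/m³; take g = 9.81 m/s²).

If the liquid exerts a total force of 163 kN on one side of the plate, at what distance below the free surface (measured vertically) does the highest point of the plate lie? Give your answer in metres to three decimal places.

γ = ρg = 917 × 9.81 / 1000 = 8.99577 kN/m³.
A = π(0.9)² = 2.54469 m².
From F = γ·h_c·A, the centroid depth is h_c = 163/(8.99577 × 2.54469) = 7.12056 m.
The centroid is at the centre, 0.9 m below the top of the plate, so the highest point sits at h_top = 7.12056 − 0.9 = 6.22056 m below the surface.

d_top ≈ 6.221 m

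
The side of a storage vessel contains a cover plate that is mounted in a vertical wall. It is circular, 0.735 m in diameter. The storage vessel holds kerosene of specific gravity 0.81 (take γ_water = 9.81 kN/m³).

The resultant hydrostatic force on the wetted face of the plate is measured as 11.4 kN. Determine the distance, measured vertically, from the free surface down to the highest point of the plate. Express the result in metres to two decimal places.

d_top ≈ 3.01 m

γ = 0.81 × 9.81 = 7.9461 kN/m³.
A = π(0.3675)² = 0.424292 m².
From F = γ·h_c·A, the centroid depth is h_c = 11.4/(7.9461 × 0.424292) = 3.38132 m.
The centroid is at the centre, 0.3675 m below the top of the plate, so the highest point sits at h_top = 3.38132 − 0.3675 = 3.01382 m below the surface.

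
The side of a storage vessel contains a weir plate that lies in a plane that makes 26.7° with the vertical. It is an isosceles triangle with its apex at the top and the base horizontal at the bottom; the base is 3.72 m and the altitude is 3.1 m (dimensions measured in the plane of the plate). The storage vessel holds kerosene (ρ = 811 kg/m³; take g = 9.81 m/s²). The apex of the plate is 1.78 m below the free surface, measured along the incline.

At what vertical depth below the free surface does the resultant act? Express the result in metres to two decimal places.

γ = ρg = 811 × 9.81 / 1000 = 7.95591 kN/m³.
The plate makes 26.7° with the vertical, i.e. θ = 90° − 26.7° = 63.3° to the horizontal. Measuring y along the incline from the free-surface line, vertical depth h = y·sinθ with sinθ = 0.893371.
With the apex up, the centroid sits 2h/3 = 2 × 3.1/3 = 2.06667 m below the apex, so y_c = 1.78 + 2.06667 = 3.84667 m and h_c = 3.84667 × 0.893371 = 3.4365 m.
A = ½ × 3.72 × 3.1 = 5.766 m².
Resultant F = γ·h_c·A = 7.95591 × 3.4365 × 5.766 = 157.645 kN.
I_c = b·h³/36 = 3.72 × 3.1³/36 = 3.0784 m⁴.
Centre of pressure: y_p = y_c + I_c/(y_c·A) = 3.84667 + 3.0784/(3.84667 × 5.766) = 3.84667 + 0.138792 = 3.98546 m along the plane.
Vertically, h_p = y_p·sinθ = 3.98546 × 0.893371 = 3.56049 m.

h_p = 3.56 m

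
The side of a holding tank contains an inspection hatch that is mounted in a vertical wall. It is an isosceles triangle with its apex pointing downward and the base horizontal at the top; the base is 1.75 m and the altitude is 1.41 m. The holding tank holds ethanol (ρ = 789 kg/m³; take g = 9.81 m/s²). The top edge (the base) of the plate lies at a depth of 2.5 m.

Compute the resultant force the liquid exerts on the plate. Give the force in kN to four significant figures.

F ≈ 28.36 kN

γ = ρg = 789 × 9.81 / 1000 = 7.74009 kN/m³.
With the apex down, the centroid sits h/3 = 1.41/3 = 0.47 m below the base (the top edge), so the centroid depth is h_c = 2.5 + 0.47 = 2.97 m.
A = ½ × 1.75 × 1.41 = 1.23375 m².
Resultant F = γ·h_c·A = 7.74009 × 2.97 × 1.23375 = 28.3615 kN.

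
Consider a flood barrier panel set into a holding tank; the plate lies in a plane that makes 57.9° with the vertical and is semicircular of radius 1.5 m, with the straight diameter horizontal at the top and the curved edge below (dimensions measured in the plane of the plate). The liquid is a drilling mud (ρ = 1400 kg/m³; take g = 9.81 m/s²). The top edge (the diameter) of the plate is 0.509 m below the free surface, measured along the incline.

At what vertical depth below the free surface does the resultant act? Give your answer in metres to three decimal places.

γ = ρg = 1400 × 9.81 / 1000 = 13.734 kN/m³.
The plate makes 57.9° with the vertical, i.e. θ = 90° − 57.9° = 32.1° to the horizontal. Measuring y along the incline from the free-surface line, vertical depth h = y·sinθ with sinθ = 0.531399.
The centroid of a semicircle lies 4r/(3π) = 0.63662 m from the diameter, here below the top edge, so y_c = 0.509 + 0.63662 = 1.14562 m and h_c = 1.14562 × 0.531399 = 0.608781 m.
A = πr²/2 = π × 1.5²/2 = 3.53429 m².
Resultant F = γ·h_c·A = 13.734 × 0.608781 × 3.53429 = 29.5502 kN.
I_c = (π/8 − 8/(9π))·r⁴ = 0.109757 × 1.5⁴ = 0.555645 m⁴.
Centre of pressure: y_p = y_c + I_c/(y_c·A) = 1.14562 + 0.555645/(1.14562 × 3.53429) = 1.14562 + 0.137232 = 1.28285 m along the plane.
Vertically, h_p = y_p·sinθ = 1.28285 × 0.531399 = 0.681705 m.

h_p = 0.682 m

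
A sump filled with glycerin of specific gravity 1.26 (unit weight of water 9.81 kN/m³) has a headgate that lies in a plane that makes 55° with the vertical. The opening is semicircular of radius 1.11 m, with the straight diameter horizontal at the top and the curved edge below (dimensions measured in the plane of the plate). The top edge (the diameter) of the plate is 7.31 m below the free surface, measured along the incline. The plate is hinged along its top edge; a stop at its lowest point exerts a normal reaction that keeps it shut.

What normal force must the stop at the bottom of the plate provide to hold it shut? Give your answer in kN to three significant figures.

γ = 1.26 × 9.81 = 12.3606 kN/m³.
The plate makes 55° with the vertical, i.e. θ = 90° − 55° = 35° to the horizontal. Measuring y along the incline from the free-surface line, vertical depth h = y·sinθ with sinθ = 0.573576.
The centroid of a semicircle lies 4r/(3π) = 0.471099 m from the diameter, here below the top edge, so y_c = 7.31 + 0.471099 = 7.7811 m and h_c = 7.7811 × 0.573576 = 4.46305 m.
A = πr²/2 = π × 1.11²/2 = 1.93538 m².
Resultant F = γ·h_c·A = 12.3606 × 4.46305 × 1.93538 = 106.767 kN.
I_c = (π/8 − 8/(9π))·r⁴ = 0.109757 × 1.11⁴ = 0.166619 m⁴.
Centre of pressure: y_p = y_c + I_c/(y_c·A) = 7.7811 + 0.166619/(7.7811 × 1.93538) = 7.7811 + 0.0110641 = 7.79216 m along the plane.
The resultant acts 0.471099 + 0.0110641 = 0.482163 m (along the plate) below the hinge at the top edge, so the moment about the hinge is M = F × 0.482163 = 106.767 × 0.482163 = 51.4791 kN·m.
A normal force at the bottom, 1.11 m from the hinge, must supply this moment: P = 51.4791/1.11 = 46.3776 kN.

P ≈ 46.4 kN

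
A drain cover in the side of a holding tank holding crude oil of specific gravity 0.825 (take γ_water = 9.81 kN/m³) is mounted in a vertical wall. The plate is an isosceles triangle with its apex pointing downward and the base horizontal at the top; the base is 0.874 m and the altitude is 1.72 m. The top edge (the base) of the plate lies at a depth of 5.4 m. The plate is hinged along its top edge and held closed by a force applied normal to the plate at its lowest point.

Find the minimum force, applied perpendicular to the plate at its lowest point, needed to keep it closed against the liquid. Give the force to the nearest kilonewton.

γ = 0.825 × 9.81 = 8.09325 kN/m³.
With the apex down, the centroid sits h/3 = 1.72/3 = 0.573333 m below the base (the top edge), so the centroid depth is h_c = 5.4 + 0.573333 = 5.97333 m.
A = ½ × 0.874 × 1.72 = 0.75164 m².
Resultant F = γ·h_c·A = 8.09325 × 5.97333 × 0.75164 = 36.337 kN.
I_c = b·h³/36 = 0.874 × 1.72³/36 = 0.123536 m⁴.
Centre of pressure: y_p = y_c + I_c/(y_c·A) = 5.97333 + 0.123536/(5.97333 × 0.75164) = 5.97333 + 0.0275148 = 6.00084 m along the plane.
The resultant acts 0.573333 + 0.0275148 = 0.600848 m (along the plate) below the hinge at the top edge, so the moment about the hinge is M = F × 0.600848 = 36.337 × 0.600848 = 21.833 kN·m.
A normal force at the bottom, 1.72 m from the hinge, must supply this moment: P = 21.833/1.72 = 12.6936 kN.

P ≈ 13 kN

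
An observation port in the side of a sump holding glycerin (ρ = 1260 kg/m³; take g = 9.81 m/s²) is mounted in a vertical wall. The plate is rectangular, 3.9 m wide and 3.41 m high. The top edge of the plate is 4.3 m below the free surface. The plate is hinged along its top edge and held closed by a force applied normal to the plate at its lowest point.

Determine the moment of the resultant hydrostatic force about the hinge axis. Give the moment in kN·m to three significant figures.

γ = ρg = 1260 × 9.81 / 1000 = 12.3606 kN/m³.
The centroid lies 3.41/2 = 1.705 m below the top edge, so the centroid depth is h_c = 4.3 + 1.705 = 6.005 m.
A = 3.9 × 3.41 = 13.299 m².
Resultant F = γ·h_c·A = 12.3606 × 6.005 × 13.299 = 987.124 kN.
I_c = b·h³/12 = 3.9 × 3.41³/12 = 12.8868 m⁴.
Centre of pressure: y_p = y_c + I_c/(y_c·A) = 6.005 + 12.8868/(6.005 × 13.299) = 6.005 + 0.161366 = 6.16637 m along the plane.
The resultant acts 1.705 + 0.161366 = 1.86637 m (along the plate) below the hinge at the top edge, so the moment about the hinge is M = F × 1.86637 = 987.124 × 1.86637 = 1842.34 kN·m.

M ≈ 1840 kN·m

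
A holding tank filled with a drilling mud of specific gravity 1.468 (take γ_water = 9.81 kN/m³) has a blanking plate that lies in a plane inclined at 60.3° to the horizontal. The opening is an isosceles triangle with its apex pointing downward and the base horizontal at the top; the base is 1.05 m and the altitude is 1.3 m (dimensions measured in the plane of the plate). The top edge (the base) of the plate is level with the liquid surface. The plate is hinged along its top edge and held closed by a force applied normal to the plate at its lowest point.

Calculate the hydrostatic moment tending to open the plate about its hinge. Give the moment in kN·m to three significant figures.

γ = 1.468 × 9.81 = 14.40108 kN/m³.
Let θ = 60.3° be the plate's angle to the horizontal; measure y along the incline from where the plane meets the free surface. Vertical depth h = y·sinθ with sinθ = 0.868632.
With the apex down, the centroid sits h/3 = 1.3/3 = 0.433333 m below the base (the top edge), so y_c = 0.433333 m and h_c = 0.433333 × 0.868632 = 0.376407 m.
A = ½ × 1.05 × 1.3 = 0.6825 m².
Resultant F = γ·h_c·A = 14.40108 × 0.376407 × 0.6825 = 3.69961 kN.
I_c = b·h³/36 = 1.05 × 1.3³/36 = 0.0640792 m⁴.
Centre of pressure: y_p = y_c + I_c/(y_c·A) = 0.433333 + 0.0640792/(0.433333 × 0.6825) = 0.433333 + 0.216667 = 0.65 m along the plane.
The resultant acts 0.433333 + 0.216667 = 0.65 m (along the plate) below the hinge at the top edge, so the moment about the hinge is M = F × 0.65 = 3.69961 × 0.65 = 2.40475 kN·m.

M ≈ 2.40 kN·m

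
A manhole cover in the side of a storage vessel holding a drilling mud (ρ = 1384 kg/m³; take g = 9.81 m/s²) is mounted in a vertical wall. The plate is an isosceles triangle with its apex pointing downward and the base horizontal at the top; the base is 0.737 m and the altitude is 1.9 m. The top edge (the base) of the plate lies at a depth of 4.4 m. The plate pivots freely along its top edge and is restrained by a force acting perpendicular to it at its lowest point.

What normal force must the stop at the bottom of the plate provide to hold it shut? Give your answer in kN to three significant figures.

γ = ρg = 1384 × 9.81 / 1000 = 13.57704 kN/m³.
With the apex down, the centroid sits h/3 = 1.9/3 = 0.633333 m below the base (the top edge), so the centroid depth is h_c = 4.4 + 0.633333 = 5.03333 m.
A = ½ × 0.737 × 1.9 = 0.70015 m².
Resultant F = γ·h_c·A = 13.57704 × 5.03333 × 0.70015 = 47.8467 kN.
I_c = b·h³/36 = 0.737 × 1.9³/36 = 0.140419 m⁴.
Centre of pressure: y_p = y_c + I_c/(y_c·A) = 5.03333 + 0.140419/(5.03333 × 0.70015) = 5.03333 + 0.0398455 = 5.07318 m along the plane.
The resultant acts 0.633333 + 0.0398455 = 0.673179 m (along the plate) below the hinge at the top edge, so the moment about the hinge is M = F × 0.673179 = 47.8467 × 0.673179 = 32.2094 kN·m.
A normal force at the bottom, 1.9 m from the hinge, must supply this moment: P = 32.2094/1.9 = 16.9523 kN.

P ≈ 17.0 kN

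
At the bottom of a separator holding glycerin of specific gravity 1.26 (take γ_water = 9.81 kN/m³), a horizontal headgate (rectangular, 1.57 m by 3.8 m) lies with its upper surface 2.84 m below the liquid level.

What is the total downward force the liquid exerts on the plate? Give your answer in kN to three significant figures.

γ = 1.26 × 9.81 = 12.3606 kN/m³.
The plate is horizontal, so pressure is uniform at p = γ·h = 12.3606 × 2.84 = 35.1041 kN/m².
A = 1.57 × 3.8 = 5.966 m².
F = p·A = 35.1041 × 5.966 = 209.431 kN.

F ≈ 209 kN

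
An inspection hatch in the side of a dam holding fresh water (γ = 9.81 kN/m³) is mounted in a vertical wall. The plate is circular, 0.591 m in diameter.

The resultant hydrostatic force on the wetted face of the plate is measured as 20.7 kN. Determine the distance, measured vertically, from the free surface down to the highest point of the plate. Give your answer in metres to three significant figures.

γ = 9.81 kN/m³.
A = π(0.2955)² = 0.274325 m².
From F = γ·h_c·A, the centroid depth is h_c = 20.7/(9.81 × 0.274325) = 7.69194 m.
The centroid is at the centre, 0.2955 m below the top of the plate, so the highest point sits at h_top = 7.69194 − 0.2955 = 7.39644 m below the surface.

d_top ≈ 7.40 m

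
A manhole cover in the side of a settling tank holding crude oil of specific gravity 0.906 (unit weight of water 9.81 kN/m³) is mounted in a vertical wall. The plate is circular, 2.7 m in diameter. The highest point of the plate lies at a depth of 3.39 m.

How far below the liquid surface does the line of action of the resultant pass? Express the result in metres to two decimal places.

h_p = 4.84 m

γ = 0.906 × 9.81 = 8.88786 kN/m³.
The centroid is at the centre, 1.35 m below the top of the plate, so the centroid depth is h_c = 3.39 + 1.35 = 4.74 m.
A = π(1.35)² = 5.72555 m².
Resultant F = γ·h_c·A = 8.88786 × 4.74 × 5.72555 = 241.209 kN.
I_c = πr⁴/4 = π × 1.35⁴/4 = 2.6087 m⁴.
Centre of pressure: y_p = y_c + I_c/(y_c·A) = 4.74 + 2.6087/(4.74 × 5.72555) = 4.74 + 0.0961233 = 4.83612 m along the plane.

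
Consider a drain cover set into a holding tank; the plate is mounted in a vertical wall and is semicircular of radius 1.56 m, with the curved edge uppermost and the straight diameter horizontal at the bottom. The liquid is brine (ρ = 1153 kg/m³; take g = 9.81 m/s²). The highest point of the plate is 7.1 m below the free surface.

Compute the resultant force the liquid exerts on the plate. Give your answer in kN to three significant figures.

γ = ρg = 1153 × 9.81 / 1000 = 11.31093 kN/m³.
The centroid lies 4r/(3π) = 0.662085 m above the diameter, so r − 4r/(3π) = 1.56 − 0.662085 = 0.897915 m below the topmost point, so the centroid depth is h_c = 7.1 + 0.897915 = 7.99791 m.
A = πr²/2 = π × 1.56²/2 = 3.82269 m².
Resultant F = γ·h_c·A = 11.31093 × 7.99791 × 3.82269 = 345.815 kN.

F ≈ 346 kN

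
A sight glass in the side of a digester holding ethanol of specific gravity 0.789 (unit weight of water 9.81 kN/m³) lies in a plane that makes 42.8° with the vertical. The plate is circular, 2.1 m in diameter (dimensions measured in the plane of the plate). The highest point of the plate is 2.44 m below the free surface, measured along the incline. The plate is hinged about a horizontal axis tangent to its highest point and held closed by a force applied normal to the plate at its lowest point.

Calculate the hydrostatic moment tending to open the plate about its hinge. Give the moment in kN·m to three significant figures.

γ = 0.789 × 9.81 = 7.74009 kN/m³.
The plate makes 42.8° with the vertical, i.e. θ = 90° − 42.8° = 47.2° to the horizontal. Measuring y along the incline from the free-surface line, vertical depth h = y·sinθ with sinθ = 0.733730.
The centroid is at the centre, 1.05 m below the top of the plate, so y_c = 2.44 + 1.05 = 3.49 m and h_c = 3.49 × 0.733730 = 2.56072 m.
A = π(1.05)² = 3.46361 m².
Resultant F = γ·h_c·A = 7.74009 × 2.56072 × 3.46361 = 68.6495 kN.
I_c = πr⁴/4 = π × 1.05⁴/4 = 0.954656 m⁴.
Centre of pressure: y_p = y_c + I_c/(y_c·A) = 3.49 + 0.954656/(3.49 × 3.46361) = 3.49 + 0.0789755 = 3.56898 m along the plane.
The resultant acts 1.05 + 0.0789755 = 1.12898 m (along the plate) below the hinge at the top edge, so the moment about the hinge is M = F × 1.12898 = 68.6495 × 1.12898 = 77.5039 kN·m.

M ≈ 77.5 kN·m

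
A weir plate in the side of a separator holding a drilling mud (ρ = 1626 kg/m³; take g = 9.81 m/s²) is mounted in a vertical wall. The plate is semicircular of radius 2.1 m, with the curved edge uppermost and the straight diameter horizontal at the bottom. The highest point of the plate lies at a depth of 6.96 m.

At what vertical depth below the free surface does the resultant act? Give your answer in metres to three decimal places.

h_p = 8.206 m

γ = ρg = 1626 × 9.81 / 1000 = 15.95106 kN/m³.
The centroid lies 4r/(3π) = 0.891268 m above the diameter, so r − 4r/(3π) = 2.1 − 0.891268 = 1.20873 m below the topmost point, so the centroid depth is h_c = 6.96 + 1.20873 = 8.16873 m.
A = πr²/2 = π × 2.1²/2 = 6.92721 m².
Resultant F = γ·h_c·A = 15.95106 × 8.16873 × 6.92721 = 902.615 kN.
I_c = (π/8 − 8/(9π))·r⁴ = 0.109757 × 2.1⁴ = 2.13457 m⁴.
Centre of pressure: y_p = y_c + I_c/(y_c·A) = 8.16873 + 2.13457/(8.16873 × 6.92721) = 8.16873 + 0.0377222 = 8.20645 m along the plane.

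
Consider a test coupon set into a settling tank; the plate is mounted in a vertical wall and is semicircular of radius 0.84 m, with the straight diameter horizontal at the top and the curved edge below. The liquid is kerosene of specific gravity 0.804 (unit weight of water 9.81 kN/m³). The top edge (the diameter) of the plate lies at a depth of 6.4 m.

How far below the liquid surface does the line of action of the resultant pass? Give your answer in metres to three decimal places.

γ = 0.804 × 9.81 = 7.88724 kN/m³.
The centroid of a semicircle lies 4r/(3π) = 0.356507 m from the diameter, here below the top edge, so the centroid depth is h_c = 6.4 + 0.356507 = 6.75651 m.
A = πr²/2 = π × 0.84²/2 = 1.10835 m².
Resultant F = γ·h_c·A = 7.88724 × 6.75651 × 1.10835 = 59.0642 kN.
I_c = (π/8 − 8/(9π))·r⁴ = 0.109757 × 0.84⁴ = 0.0546449 m⁴.
Centre of pressure: y_p = y_c + I_c/(y_c·A) = 6.75651 + 0.0546449/(6.75651 × 1.10835) = 6.75651 + 0.0072971 = 6.76381 m along the plane.

h_p = 6.764 m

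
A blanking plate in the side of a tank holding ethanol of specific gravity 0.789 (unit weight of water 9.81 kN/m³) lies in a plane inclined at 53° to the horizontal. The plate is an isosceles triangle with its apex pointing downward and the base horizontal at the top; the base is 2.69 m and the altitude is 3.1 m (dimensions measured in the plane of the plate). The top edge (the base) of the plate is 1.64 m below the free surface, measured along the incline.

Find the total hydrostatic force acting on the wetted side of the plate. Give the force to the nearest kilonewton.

γ = 0.789 × 9.81 = 7.74009 kN/m³.
Let θ = 53° be the plate's angle to the horizontal; measure y along the incline from where the plane meets the free surface. Vertical depth h = y·sinθ with sinθ = 0.798636.
With the apex down, the centroid sits h/3 = 3.1/3 = 1.03333 m below the base (the top edge), so y_c = 1.64 + 1.03333 = 2.67333 m and h_c = 2.67333 × 0.798636 = 2.13502 m.
A = ½ × 2.69 × 3.1 = 4.1695 m².
Resultant F = γ·h_c·A = 7.74009 × 2.13502 × 4.1695 = 68.902 kN.

F ≈ 69 kN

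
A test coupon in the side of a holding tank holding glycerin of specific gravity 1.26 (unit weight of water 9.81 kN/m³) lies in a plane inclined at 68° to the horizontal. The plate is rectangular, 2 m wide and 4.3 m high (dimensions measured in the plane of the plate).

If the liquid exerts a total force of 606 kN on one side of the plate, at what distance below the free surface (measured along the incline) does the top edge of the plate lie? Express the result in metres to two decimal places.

y_top ≈ 4.00 m

γ = 1.26 × 9.81 = 12.3606 kN/m³.
A = 2 × 4.3 = 8.6 m².
From F = γ·h_c·A, the centroid depth is h_c = 606/(12.3606 × 8.6) = 5.70078 m.
Let θ = 68° be the plate's angle to the horizontal; measure y along the incline from where the plane meets the free surface. Vertical depth h = y·sinθ with sinθ = 0.927184.
Along the incline, y_c = h_c/sinθ = 5.70078/0.927184 = 6.14849 m.
The centroid lies 4.3/2 = 2.15 m below the top edge, so the top edge sits at y_top = 6.14849 − 2.15 = 3.99849 m along the incline.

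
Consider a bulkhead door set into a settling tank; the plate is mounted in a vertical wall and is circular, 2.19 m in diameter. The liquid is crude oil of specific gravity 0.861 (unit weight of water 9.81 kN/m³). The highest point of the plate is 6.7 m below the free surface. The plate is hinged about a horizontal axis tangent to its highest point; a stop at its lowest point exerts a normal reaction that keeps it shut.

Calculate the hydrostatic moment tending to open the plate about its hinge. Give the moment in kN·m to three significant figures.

M ≈ 281 kN·m

γ = 0.861 × 9.81 = 8.44641 kN/m³.
The centroid is at the centre, 1.095 m below the top of the plate, so the centroid depth is h_c = 6.7 + 1.095 = 7.795 m.
A = π(1.095)² = 3.76685 m².
Resultant F = γ·h_c·A = 8.44641 × 7.795 × 3.76685 = 248.009 kN.
I_c = πr⁴/4 = π × 1.095⁴/4 = 1.12914 m⁴.
Centre of pressure: y_p = y_c + I_c/(y_c·A) = 7.795 + 1.12914/(7.795 × 3.76685) = 7.795 + 0.038455 = 7.83345 m along the plane.
The resultant acts 1.095 + 0.038455 = 1.13345 m (along the plate) below the hinge at the top edge, so the moment about the hinge is M = F × 1.13345 = 248.009 × 1.13345 = 281.106 kN·m.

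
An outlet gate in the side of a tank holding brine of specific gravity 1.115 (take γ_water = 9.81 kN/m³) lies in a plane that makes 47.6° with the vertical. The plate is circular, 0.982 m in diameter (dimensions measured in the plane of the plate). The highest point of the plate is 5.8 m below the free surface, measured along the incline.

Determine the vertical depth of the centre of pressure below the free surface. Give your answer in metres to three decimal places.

γ = 1.115 × 9.81 = 10.93815 kN/m³.
The plate makes 47.6° with the vertical, i.e. θ = 90° − 47.6° = 42.4° to the horizontal. Measuring y along the incline from the free-surface line, vertical depth h = y·sinθ with sinθ = 0.674302.
The centroid is at the centre, 0.491 m below the top of the plate, so y_c = 5.8 + 0.491 = 6.291 m and h_c = 6.291 × 0.674302 = 4.24203 m.
A = π(0.491)² = 0.757378 m².
Resultant F = γ·h_c·A = 10.93815 × 4.24203 × 0.757378 = 35.1423 kN.
I_c = πr⁴/4 = π × 0.491⁴/4 = 0.0456474 m⁴.
Centre of pressure: y_p = y_c + I_c/(y_c·A) = 6.291 + 0.0456474/(6.291 × 0.757378) = 6.291 + 0.0095804 = 6.30058 m along the plane.
Vertically, h_p = y_p·sinθ = 6.30058 × 0.674302 = 4.24849 m.

h_p = 4.248 m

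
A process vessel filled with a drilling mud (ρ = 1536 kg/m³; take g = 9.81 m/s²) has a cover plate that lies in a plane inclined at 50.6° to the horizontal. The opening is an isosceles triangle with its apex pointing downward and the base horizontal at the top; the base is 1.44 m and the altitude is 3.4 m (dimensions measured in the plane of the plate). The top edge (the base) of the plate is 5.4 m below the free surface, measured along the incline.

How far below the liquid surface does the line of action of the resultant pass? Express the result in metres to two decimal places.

γ = ρg = 1536 × 9.81 / 1000 = 15.06816 kN/m³.
Let θ = 50.6° be the plate's angle to the horizontal; measure y along the incline from where the plane meets the free surface. Vertical depth h = y·sinθ with sinθ = 0.772734.
With the apex down, the centroid sits h/3 = 3.4/3 = 1.13333 m below the base (the top edge), so y_c = 5.4 + 1.13333 = 6.53333 m and h_c = 6.53333 × 0.772734 = 5.04853 m.
A = ½ × 1.44 × 3.4 = 2.448 m².
Resultant F = γ·h_c·A = 15.06816 × 5.04853 × 2.448 = 186.224 kN.
I_c = b·h³/36 = 1.44 × 3.4³/36 = 1.57216 m⁴.
Centre of pressure: y_p = y_c + I_c/(y_c·A) = 6.53333 + 1.57216/(6.53333 × 2.448) = 6.53333 + 0.0982994 = 6.63163 m along the plane.
Vertically, h_p = y_p·sinθ = 6.63163 × 0.772734 = 5.12449 m.

h_p = 5.12 m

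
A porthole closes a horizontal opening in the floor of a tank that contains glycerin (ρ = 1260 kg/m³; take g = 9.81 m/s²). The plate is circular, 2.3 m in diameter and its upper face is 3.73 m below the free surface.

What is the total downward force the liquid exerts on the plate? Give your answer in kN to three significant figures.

γ = ρg = 1260 × 9.81 / 1000 = 12.3606 kN/m³.
The plate is horizontal, so pressure is uniform at p = γ·h = 12.3606 × 3.73 = 46.105 kN/m².
A = π(1.15)² = 4.15476 m².
F = p·A = 46.105 × 4.15476 = 191.555 kN.

F ≈ 192 kN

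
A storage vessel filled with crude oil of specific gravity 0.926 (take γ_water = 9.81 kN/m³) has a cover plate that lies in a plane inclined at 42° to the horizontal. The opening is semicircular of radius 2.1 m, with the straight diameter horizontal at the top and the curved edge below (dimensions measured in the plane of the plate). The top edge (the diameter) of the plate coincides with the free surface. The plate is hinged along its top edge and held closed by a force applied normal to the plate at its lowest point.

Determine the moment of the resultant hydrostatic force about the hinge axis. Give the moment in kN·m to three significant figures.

M ≈ 46.4 kN·m

γ = 0.926 × 9.81 = 9.08406 kN/m³.
Let θ = 42° be the plate's angle to the horizontal; measure y along the incline from where the plane meets the free surface. Vertical depth h = y·sinθ with sinθ = 0.669131.
The centroid of a semicircle lies 4r/(3π) = 0.891268 m from the diameter, here below the top edge, so y_c = 0.891268 m and h_c = 0.891268 × 0.669131 = 0.596375 m.
A = πr²/2 = π × 2.1²/2 = 6.92721 m².
Resultant F = γ·h_c·A = 9.08406 × 0.596375 × 6.92721 = 37.5282 kN.
I_c = (π/8 − 8/(9π))·r⁴ = 0.109757 × 2.1⁴ = 2.13457 m⁴.
Centre of pressure: y_p = y_c + I_c/(y_c·A) = 0.891268 + 2.13457/(0.891268 × 6.92721) = 0.891268 + 0.345735 = 1.237 m along the plane.
The resultant acts 0.891268 + 0.345735 = 1.237 m (along the plate) below the hinge at the top edge, so the moment about the hinge is M = F × 1.237 = 37.5282 × 1.237 = 46.4224 kN·m.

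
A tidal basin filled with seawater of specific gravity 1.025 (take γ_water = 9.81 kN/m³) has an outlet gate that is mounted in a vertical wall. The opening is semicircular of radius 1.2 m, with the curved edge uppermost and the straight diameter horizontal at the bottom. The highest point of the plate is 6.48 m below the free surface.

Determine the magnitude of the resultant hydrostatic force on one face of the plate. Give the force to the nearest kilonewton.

γ = 1.025 × 9.81 = 10.05525 kN/m³.
The centroid lies 4r/(3π) = 0.509296 m above the diameter, so r − 4r/(3π) = 1.2 − 0.509296 = 0.690704 m below the topmost point, so the centroid depth is h_c = 6.48 + 0.690704 = 7.1707 m.
A = πr²/2 = π × 1.2²/2 = 2.26195 m².
Resultant F = γ·h_c·A = 10.05525 × 7.1707 × 2.26195 = 163.094 kN.

F ≈ 163 kN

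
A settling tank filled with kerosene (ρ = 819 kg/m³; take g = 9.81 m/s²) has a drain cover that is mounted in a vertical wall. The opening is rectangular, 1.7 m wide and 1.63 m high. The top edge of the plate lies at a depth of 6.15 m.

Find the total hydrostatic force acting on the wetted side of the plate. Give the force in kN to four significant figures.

F ≈ 155.1 kN

γ = ρg = 819 × 9.81 / 1000 = 8.03439 kN/m³.
The centroid lies 1.63/2 = 0.815 m below the top edge, so the centroid depth is h_c = 6.15 + 0.815 = 6.965 m.
A = 1.7 × 1.63 = 2.771 m².
Resultant F = γ·h_c·A = 8.03439 × 6.965 × 2.771 = 155.064 kN.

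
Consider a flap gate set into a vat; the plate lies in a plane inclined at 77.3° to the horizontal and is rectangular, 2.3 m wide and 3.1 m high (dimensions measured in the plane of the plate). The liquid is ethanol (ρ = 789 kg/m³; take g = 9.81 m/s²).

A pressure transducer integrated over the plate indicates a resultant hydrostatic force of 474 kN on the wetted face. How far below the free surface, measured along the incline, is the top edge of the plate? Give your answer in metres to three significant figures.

γ = ρg = 789 × 9.81 / 1000 = 7.74009 kN/m³.
A = 2.3 × 3.1 = 7.13 m².
From F = γ·h_c·A, the centroid depth is h_c = 474/(7.74009 × 7.13) = 8.589 m.
Let θ = 77.3° be the plate's angle to the horizontal; measure y along the incline from where the plane meets the free surface. Vertical depth h = y·sinθ with sinθ = 0.975535.
Along the incline, y_c = h_c/sinθ = 8.589/0.975535 = 8.8044 m.
The centroid lies 3.1/2 = 1.55 m below the top edge, so the top edge sits at y_top = 8.8044 − 1.55 = 7.2544 m along the incline.

y_top ≈ 7.25 m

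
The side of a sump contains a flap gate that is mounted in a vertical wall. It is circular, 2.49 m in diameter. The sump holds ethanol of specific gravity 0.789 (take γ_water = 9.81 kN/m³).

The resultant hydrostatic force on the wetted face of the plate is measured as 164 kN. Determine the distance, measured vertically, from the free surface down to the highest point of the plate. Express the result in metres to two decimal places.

γ = 0.789 × 9.81 = 7.74009 kN/m³.
A = π(1.245)² = 4.86955 m².
From F = γ·h_c·A, the centroid depth is h_c = 164/(7.74009 × 4.86955) = 4.3512 m.
The centroid is at the centre, 1.245 m below the top of the plate, so the highest point sits at h_top = 4.3512 − 1.245 = 3.1062 m below the surface.

d_top ≈ 3.11 m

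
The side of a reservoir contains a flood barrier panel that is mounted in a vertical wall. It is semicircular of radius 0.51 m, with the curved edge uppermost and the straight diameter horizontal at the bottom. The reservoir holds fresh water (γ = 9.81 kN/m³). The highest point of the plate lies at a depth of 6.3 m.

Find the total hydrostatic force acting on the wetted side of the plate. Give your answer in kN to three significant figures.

F ≈ 26.4 kN

γ = 9.81 kN/m³.
The centroid lies 4r/(3π) = 0.216451 m above the diameter, so r − 4r/(3π) = 0.51 − 0.216451 = 0.293549 m below the topmost point, so the centroid depth is h_c = 6.3 + 0.293549 = 6.59355 m.
A = πr²/2 = π × 0.51²/2 = 0.408564 m².
Resultant F = γ·h_c·A = 9.81 × 6.59355 × 0.408564 = 26.427 kN.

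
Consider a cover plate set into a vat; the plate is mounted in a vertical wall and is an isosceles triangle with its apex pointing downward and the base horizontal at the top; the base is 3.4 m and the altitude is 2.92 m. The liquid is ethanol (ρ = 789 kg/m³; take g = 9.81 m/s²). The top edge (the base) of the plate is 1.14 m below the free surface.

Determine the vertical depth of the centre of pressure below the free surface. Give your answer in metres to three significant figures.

γ = ρg = 789 × 9.81 / 1000 = 7.74009 kN/m³.
With the apex down, the centroid sits h/3 = 2.92/3 = 0.973333 m below the base (the top edge), so the centroid depth is h_c = 1.14 + 0.973333 = 2.11333 m.
A = ½ × 3.4 × 2.92 = 4.964 m².
Resultant F = γ·h_c·A = 7.74009 × 2.11333 × 4.964 = 81.198 kN.
I_c = b·h³/36 = 3.4 × 2.92³/36 = 2.35139 m⁴.
Centre of pressure: y_p = y_c + I_c/(y_c·A) = 2.11333 + 2.35139/(2.11333 × 4.964) = 2.11333 + 0.224143 = 2.33747 m along the plane.

h_p = 2.34 m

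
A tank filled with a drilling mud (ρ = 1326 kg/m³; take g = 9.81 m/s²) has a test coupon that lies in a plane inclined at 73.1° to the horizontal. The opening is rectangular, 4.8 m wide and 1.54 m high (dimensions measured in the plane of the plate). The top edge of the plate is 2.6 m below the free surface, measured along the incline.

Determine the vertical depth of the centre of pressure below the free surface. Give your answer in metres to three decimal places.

γ = ρg = 1326 × 9.81 / 1000 = 13.00806 kN/m³.
Let θ = 73.1° be the plate's angle to the horizontal; measure y along the incline from where the plane meets the free surface. Vertical depth h = y·sinθ with sinθ = 0.956814.
The centroid lies 1.54/2 = 0.77 m below the top edge, so y_c = 2.6 + 0.77 = 3.37 m and h_c = 3.37 × 0.956814 = 3.22446 m.
A = 4.8 × 1.54 = 7.392 m².
Resultant F = γ·h_c·A = 13.00806 × 3.22446 × 7.392 = 310.05 kN.
I_c = b·h³/12 = 4.8 × 1.54³/12 = 1.46091 m⁴.
Centre of pressure: y_p = y_c + I_c/(y_c·A) = 3.37 + 1.46091/(3.37 × 7.392) = 3.37 + 0.0586451 = 3.42865 m along the plane.
Vertically, h_p = y_p·sinθ = 3.42865 × 0.956814 = 3.28058 m.

h_p = 3.281 m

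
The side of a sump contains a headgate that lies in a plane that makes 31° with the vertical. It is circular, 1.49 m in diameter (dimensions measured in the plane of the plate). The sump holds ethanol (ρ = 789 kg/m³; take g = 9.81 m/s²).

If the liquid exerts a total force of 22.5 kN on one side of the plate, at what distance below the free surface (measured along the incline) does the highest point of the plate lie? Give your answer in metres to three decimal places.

y_top ≈ 1.200 m

γ = ρg = 789 × 9.81 / 1000 = 7.74009 kN/m³.
A = π(0.745)² = 1.74366 m².
From F = γ·h_c·A, the centroid depth is h_c = 22.5/(7.74009 × 1.74366) = 1.66715 m.
The plate makes 31° with the vertical, i.e. θ = 90° − 31° = 59° to the horizontal. Measuring y along the incline from the free-surface line, vertical depth h = y·sinθ with sinθ = 0.857167.
Along the incline, y_c = h_c/sinθ = 1.66715/0.857167 = 1.94495 m.
The centroid is at the centre, 0.745 m below the top of the plate, so the highest point sits at y_top = 1.94495 − 0.745 = 1.19995 m along the incline.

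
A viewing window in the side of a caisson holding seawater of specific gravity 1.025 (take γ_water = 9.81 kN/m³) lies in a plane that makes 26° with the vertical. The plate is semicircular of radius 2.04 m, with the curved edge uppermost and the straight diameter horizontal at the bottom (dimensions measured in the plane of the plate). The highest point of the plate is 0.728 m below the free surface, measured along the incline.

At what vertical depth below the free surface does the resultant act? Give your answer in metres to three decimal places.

γ = 1.025 × 9.81 = 10.05525 kN/m³.
The plate makes 26° with the vertical, i.e. θ = 90° − 26° = 64° to the horizontal. Measuring y along the incline from the free-surface line, vertical depth h = y·sinθ with sinθ = 0.898794.
The centroid lies 4r/(3π) = 0.865803 m above the diameter, so r − 4r/(3π) = 2.04 − 0.865803 = 1.1742 m below the topmost point, so y_c = 0.728 + 1.1742 = 1.9022 m and h_c = 1.9022 × 0.898794 = 1.70969 m.
A = πr²/2 = π × 2.04²/2 = 6.53703 m².
Resultant F = γ·h_c·A = 10.05525 × 1.70969 × 6.53703 = 112.38 kN.
I_c = (π/8 − 8/(9π))·r⁴ = 0.109757 × 2.04⁴ = 1.90087 m⁴.
Centre of pressure: y_p = y_c + I_c/(y_c·A) = 1.9022 + 1.90087/(1.9022 × 6.53703) = 1.9022 + 0.152868 = 2.05507 m along the plane.
Vertically, h_p = y_p·sinθ = 2.05507 × 0.898794 = 1.84708 m.

h_p = 1.847 m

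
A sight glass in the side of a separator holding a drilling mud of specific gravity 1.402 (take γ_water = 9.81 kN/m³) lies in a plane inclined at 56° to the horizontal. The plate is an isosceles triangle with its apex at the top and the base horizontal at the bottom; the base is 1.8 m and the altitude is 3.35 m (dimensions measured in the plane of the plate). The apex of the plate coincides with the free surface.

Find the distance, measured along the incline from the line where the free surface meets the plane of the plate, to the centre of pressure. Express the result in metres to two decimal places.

y_p = 2.51 m

γ = 1.402 × 9.81 = 13.75362 kN/m³.
Let θ = 56° be the plate's angle to the horizontal; measure y along the incline from where the plane meets the free surface. Vertical depth h = y·sinθ with sinθ = 0.829038.
With the apex up, the centroid sits 2h/3 = 2 × 3.35/3 = 2.23333 m below the apex, so y_c = 2.23333 m and h_c = 2.23333 × 0.829038 = 1.85152 m.
A = ½ × 1.8 × 3.35 = 3.015 m².
Resultant F = γ·h_c·A = 13.75362 × 1.85152 × 3.015 = 76.7773 kN.
I_c = b·h³/36 = 1.8 × 3.35³/36 = 1.87977 m⁴.
Centre of pressure: y_p = y_c + I_c/(y_c·A) = 2.23333 + 1.87977/(2.23333 × 3.015) = 2.23333 + 0.279167 = 2.5125 m along the plane.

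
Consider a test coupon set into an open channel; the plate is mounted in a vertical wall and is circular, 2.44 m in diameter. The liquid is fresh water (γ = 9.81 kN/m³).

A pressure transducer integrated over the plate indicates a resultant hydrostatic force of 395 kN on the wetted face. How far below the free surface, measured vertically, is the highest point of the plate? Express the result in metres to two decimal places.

γ = 9.81 kN/m³.
A = π(1.22)² = 4.67595 m².
From F = γ·h_c·A, the centroid depth is h_c = 395/(9.81 × 4.67595) = 8.61109 m.
The centroid is at the centre, 1.22 m below the top of the plate, so the highest point sits at h_top = 8.61109 − 1.22 = 7.39109 m below the surface.

d_top ≈ 7.39 m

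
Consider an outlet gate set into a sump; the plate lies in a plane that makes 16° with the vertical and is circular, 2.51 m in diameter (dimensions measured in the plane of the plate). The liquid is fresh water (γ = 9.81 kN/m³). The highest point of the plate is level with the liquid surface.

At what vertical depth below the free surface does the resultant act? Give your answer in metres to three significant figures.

γ = 9.81 kN/m³.
The plate makes 16° with the vertical, i.e. θ = 90° − 16° = 74° to the horizontal. Measuring y along the incline from the free-surface line, vertical depth h = y·sinθ with sinθ = 0.961262.
The centroid is at the centre, 1.255 m below the top of the plate, so y_c = 1.255 m and h_c = 1.255 × 0.961262 = 1.20638 m.
A = π(1.255)² = 4.94809 m².
Resultant F = γ·h_c·A = 9.81 × 1.20638 × 4.94809 = 58.5586 kN.
I_c = πr⁴/4 = π × 1.255⁴/4 = 1.94834 m⁴.
Centre of pressure: y_p = y_c + I_c/(y_c·A) = 1.255 + 1.94834/(1.255 × 4.94809) = 1.255 + 0.31375 = 1.56875 m along the plane.
Vertically, h_p = y_p·sinθ = 1.56875 × 0.961262 = 1.50798 m.

h_p = 1.51 m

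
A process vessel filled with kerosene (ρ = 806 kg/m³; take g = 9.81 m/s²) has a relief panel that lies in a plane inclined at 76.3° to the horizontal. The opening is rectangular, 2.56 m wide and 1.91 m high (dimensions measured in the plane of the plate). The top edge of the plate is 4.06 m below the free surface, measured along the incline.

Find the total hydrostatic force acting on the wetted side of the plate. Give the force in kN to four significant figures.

γ = ρg = 806 × 9.81 / 1000 = 7.90686 kN/m³.
Let θ = 76.3° be the plate's angle to the horizontal; measure y along the incline from where the plane meets the free surface. Vertical depth h = y·sinθ with sinθ = 0.971549.
The centroid lies 1.91/2 = 0.955 m below the top edge, so y_c = 4.06 + 0.955 = 5.015 m and h_c = 5.015 × 0.971549 = 4.87232 m.
A = 2.56 × 1.91 = 4.8896 m².
Resultant F = γ·h_c·A = 7.90686 × 4.87232 × 4.8896 = 188.371 kN.

F ≈ 188.4 kN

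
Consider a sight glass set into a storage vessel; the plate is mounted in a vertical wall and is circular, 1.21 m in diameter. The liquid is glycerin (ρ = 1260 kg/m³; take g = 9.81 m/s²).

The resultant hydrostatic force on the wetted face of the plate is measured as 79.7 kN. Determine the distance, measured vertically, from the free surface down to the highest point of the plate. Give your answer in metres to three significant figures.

γ = ρg = 1260 × 9.81 / 1000 = 12.3606 kN/m³.
A = π(0.605)² = 1.1499 m².
From F = γ·h_c·A, the centroid depth is h_c = 79.7/(12.3606 × 1.1499) = 5.60736 m.
The centroid is at the centre, 0.605 m below the top of the plate, so the highest point sits at h_top = 5.60736 − 0.605 = 5.00236 m below the surface.

d_top ≈ 5.00 m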